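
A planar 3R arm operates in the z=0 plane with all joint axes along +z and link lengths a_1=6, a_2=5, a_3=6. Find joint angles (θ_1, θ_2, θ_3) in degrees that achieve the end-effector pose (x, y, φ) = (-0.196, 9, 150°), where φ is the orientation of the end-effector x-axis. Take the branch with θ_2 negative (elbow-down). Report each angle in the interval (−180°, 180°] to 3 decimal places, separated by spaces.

wrist centre = target − a_3·(cos φ, sin φ) = (5.0002, 6.0000)
cos θ_2 = (61.0015−6²−5²)/(2·6·5) = 0.0000; θ_2 = -89.9985° (elbow-down)
β = atan2(6.0000,5.0002) = 50.1936°; ψ = atan2(-5.0000,6.0001) = -39.8050°
θ_1 = β − ψ = 89.9985°
θ_3 = φ − θ_1 − θ_2 = 150.0000° (wrapped to (-180°,180°])

89.999 -89.999 150.000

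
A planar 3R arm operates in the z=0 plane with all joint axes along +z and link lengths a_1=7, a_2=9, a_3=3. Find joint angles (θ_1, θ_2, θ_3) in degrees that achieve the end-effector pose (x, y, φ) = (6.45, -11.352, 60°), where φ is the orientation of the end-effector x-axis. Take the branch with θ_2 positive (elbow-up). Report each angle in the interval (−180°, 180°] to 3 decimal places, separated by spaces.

-95.923 44.992 110.931

wrist centre = target − a_3·(cos φ, sin φ) = (4.9500, -13.9501)
cos θ_2 = (219.1071−7²−9²)/(2·7·9) = 0.7072; θ_2 = 44.9925° (elbow-up)
β = atan2(-13.9501,4.9500) = -70.4634°; ψ = atan2(6.3631,13.3648) = 25.4596°
θ_1 = β − ψ = -95.9231°
θ_3 = φ − θ_1 − θ_2 = 110.9306° (wrapped to (-180°,180°])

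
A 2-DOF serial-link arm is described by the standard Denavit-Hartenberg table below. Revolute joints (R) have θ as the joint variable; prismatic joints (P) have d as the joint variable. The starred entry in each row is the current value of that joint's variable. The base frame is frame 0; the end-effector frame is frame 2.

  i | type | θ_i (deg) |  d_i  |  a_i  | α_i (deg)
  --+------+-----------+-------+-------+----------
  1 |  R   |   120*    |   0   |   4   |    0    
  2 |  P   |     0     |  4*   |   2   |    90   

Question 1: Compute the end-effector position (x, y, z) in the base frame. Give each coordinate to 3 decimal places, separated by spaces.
after link 1: o_1 = (-2.0000, 3.4641, 0.0000)
after link 2: o_2 = (-3.0000, 5.1962, 4.0000)

-3.000 5.196 4.000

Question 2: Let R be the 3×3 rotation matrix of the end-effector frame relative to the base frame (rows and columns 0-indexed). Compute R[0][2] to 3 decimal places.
0.866

End-effector z-axis (col 2 of R) = (0.8660,0.5000,0.0000)
R[0][2] = 0.8660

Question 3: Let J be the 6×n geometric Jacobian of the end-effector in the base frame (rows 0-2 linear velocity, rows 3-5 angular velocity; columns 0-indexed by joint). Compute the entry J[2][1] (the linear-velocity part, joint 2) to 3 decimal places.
1.000

prismatic axis z_1 = (0.0000,0.0000,1.0000)
J_v[:, 1] = z_1; J_ω[:, 1] = (0,0,0)
entry J[2][1] = 1.0000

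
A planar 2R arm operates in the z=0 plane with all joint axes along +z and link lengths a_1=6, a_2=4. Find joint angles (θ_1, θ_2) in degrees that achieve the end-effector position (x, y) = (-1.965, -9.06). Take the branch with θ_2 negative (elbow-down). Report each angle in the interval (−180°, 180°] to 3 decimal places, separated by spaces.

cos θ_2 = (85.9448−6²−4²)/(2·6·4) = 0.7072; θ_2 = -44.9938° (elbow-down)
β = atan2(-9.0600,-1.9650) = -102.2372°; ψ = atan2(-2.8281,8.8287) = -17.7619°
θ_1 = β − ψ = -84.4753°

-84.475 -44.994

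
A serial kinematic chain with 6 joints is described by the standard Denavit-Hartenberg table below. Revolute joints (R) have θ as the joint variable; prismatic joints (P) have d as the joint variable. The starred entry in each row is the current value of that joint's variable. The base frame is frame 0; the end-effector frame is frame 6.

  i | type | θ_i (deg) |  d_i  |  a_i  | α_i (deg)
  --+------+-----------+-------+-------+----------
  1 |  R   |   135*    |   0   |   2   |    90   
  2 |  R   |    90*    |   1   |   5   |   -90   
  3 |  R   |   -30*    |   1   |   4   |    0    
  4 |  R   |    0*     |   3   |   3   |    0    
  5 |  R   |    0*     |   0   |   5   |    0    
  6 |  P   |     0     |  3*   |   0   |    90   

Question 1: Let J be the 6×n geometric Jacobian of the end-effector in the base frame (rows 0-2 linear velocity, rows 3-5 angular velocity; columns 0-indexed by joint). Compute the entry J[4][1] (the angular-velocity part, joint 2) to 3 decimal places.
0.707

axis z_1 = (0.7071,0.7071,0.0000); lever o_n−o_1 = (9.8995,-0.0000,15.3923)
cross product → J_v[:, 1] = (10.8840,-10.8840,-7.0000)
J_ω[:, 1] = z_1
entry J[4][1] = 0.7071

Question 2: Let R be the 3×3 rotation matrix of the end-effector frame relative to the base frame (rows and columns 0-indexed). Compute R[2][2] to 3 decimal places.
End-effector z-axis (col 2 of R) = (0.6124,0.6124,-0.5000)
R[2][2] = -0.5000

-0.500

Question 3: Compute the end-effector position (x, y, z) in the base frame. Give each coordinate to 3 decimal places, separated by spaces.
8.485 1.414 15.392

after link 1: o_1 = (-1.4142, 1.4142, 0.0000)
after link 2: o_2 = (-0.7071, 2.1213, 5.0000)
after link 3: o_3 = (1.4142, 2.8284, 8.4641)
after link 4: o_4 = (4.5962, 1.7678, 11.0622)
after link 5: o_5 = (6.3640, 3.5355, 15.3923)
after link 6: o_6 = (8.4853, 1.4142, 15.3923)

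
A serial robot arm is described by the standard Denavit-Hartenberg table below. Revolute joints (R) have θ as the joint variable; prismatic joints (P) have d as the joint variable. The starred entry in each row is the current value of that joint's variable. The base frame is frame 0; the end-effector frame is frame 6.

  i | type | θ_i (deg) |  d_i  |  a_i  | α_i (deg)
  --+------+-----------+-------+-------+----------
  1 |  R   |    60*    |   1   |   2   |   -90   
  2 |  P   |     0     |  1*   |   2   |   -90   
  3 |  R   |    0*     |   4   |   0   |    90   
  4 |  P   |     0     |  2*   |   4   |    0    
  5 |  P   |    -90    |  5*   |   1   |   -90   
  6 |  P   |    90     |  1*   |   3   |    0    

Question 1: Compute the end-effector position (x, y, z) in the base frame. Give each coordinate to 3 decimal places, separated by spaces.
0.170 10.294 -2.000

after link 1: o_1 = (1.0000, 1.7321, 1.0000)
after link 2: o_2 = (1.1340, 3.9641, 1.0000)
after link 3: o_3 = (1.1340, 3.9641, -3.0000)
after link 4: o_4 = (1.4019, 8.4282, -3.0000)
after link 5: o_5 = (-2.9282, 10.9282, -2.0000)
after link 6: o_6 = (0.1699, 10.2942, -2.0000)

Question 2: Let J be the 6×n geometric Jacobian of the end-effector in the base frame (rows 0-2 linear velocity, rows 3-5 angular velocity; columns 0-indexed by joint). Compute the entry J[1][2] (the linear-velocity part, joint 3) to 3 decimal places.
axis z_2 = (-0.0000,0.0000,-1.0000); lever o_n−o_2 = (-0.9641,6.3301,-3.0000)
cross product → J_v[:, 2] = (6.3301,0.9641,-0.0000)
J_ω[:, 2] = z_2
entry J[1][2] = 0.9641

0.964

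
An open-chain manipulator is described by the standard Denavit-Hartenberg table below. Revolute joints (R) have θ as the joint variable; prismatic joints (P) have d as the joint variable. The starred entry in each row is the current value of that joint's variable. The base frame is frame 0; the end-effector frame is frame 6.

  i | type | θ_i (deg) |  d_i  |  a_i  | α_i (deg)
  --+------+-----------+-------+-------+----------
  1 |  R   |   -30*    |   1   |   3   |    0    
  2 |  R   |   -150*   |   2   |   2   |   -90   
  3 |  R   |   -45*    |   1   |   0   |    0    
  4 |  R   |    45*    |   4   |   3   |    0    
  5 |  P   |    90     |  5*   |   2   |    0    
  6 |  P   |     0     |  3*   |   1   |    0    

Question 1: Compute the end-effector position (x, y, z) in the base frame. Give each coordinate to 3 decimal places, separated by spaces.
-2.402 -14.500 0.000

after link 1: o_1 = (2.5981, -1.5000, 1.0000)
after link 2: o_2 = (0.5981, -1.5000, 3.0000)
after link 3: o_3 = (0.5981, -2.5000, 3.0000)
after link 4: o_4 = (-2.4019, -6.5000, 3.0000)
after link 5: o_5 = (-2.4019, -11.5000, 1.0000)
after link 6: o_6 = (-2.4019, -14.5000, 0.0000)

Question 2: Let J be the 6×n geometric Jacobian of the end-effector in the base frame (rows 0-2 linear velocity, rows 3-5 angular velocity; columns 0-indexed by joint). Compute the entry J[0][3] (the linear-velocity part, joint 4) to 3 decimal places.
axis z_3 = (0.0000,-1.0000,0.0000); lever o_n−o_3 = (-3.0000,-12.0000,-3.0000)
cross product → J_v[:, 3] = (3.0000,-0.0000,-3.0000)
J_ω[:, 3] = z_3
entry J[0][3] = 3.0000

3.000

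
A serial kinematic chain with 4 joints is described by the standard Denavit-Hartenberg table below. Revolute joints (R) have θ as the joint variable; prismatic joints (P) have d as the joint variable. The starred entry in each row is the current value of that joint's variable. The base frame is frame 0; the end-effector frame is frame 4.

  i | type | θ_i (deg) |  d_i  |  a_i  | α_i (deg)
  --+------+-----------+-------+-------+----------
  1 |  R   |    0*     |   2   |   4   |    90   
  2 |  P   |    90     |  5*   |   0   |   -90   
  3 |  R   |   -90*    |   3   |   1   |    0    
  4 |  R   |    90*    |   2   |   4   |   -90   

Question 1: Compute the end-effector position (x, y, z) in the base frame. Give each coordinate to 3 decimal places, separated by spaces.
-1.000 -6.000 6.000

after link 1: o_1 = (4.0000, 0.0000, 2.0000)
after link 2: o_2 = (4.0000, -5.0000, 2.0000)
after link 3: o_3 = (1.0000, -6.0000, 2.0000)
after link 4: o_4 = (-1.0000, -6.0000, 6.0000)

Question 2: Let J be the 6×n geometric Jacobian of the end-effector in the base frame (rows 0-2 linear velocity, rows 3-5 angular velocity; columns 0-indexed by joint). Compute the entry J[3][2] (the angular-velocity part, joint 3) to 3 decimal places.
-1.000

axis z_2 = (-1.0000,-0.0000,0.0000); lever o_n−o_2 = (-5.0000,-1.0000,4.0000)
cross product → J_v[:, 2] = (-0.0000,4.0000,1.0000)
J_ω[:, 2] = z_2
entry J[3][2] = -1.0000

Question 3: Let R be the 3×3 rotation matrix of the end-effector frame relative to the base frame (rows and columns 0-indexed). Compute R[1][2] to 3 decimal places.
1.000

End-effector z-axis (col 2 of R) = (-0.0000,1.0000,-0.0000)
R[1][2] = 1.0000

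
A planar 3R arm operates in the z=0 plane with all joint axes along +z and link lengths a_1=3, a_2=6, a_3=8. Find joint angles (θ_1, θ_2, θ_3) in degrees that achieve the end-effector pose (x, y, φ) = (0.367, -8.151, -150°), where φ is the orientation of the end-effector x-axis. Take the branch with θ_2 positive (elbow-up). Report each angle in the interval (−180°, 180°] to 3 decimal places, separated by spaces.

-60.009 45.011 -135.002

wrist centre = target − a_3·(cos φ, sin φ) = (7.2952, -4.1510)
cos θ_2 = (70.4508−3²−6²)/(2·3·6) = 0.7070; θ_2 = 45.0114° (elbow-up)
β = atan2(-4.1510,7.2952) = -29.6401°; ψ = atan2(4.2435,7.2418) = 30.3691°
θ_1 = β − ψ = -60.0091°
θ_3 = φ − θ_1 − θ_2 = -135.0023° (wrapped to (-180°,180°])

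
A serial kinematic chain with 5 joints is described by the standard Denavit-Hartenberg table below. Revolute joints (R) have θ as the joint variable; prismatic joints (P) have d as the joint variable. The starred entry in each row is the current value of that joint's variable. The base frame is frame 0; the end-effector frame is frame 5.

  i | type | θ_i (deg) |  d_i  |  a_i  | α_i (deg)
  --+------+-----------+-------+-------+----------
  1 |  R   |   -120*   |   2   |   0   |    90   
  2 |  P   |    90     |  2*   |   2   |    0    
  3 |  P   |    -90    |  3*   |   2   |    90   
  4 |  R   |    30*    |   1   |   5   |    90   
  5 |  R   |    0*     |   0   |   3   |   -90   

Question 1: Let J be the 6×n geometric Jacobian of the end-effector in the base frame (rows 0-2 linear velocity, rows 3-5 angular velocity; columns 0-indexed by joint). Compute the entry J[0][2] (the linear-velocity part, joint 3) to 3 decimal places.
-0.866

prismatic axis z_2 = (-0.8660,0.5000,0.0000)
J_v[:, 2] = z_2; J_ω[:, 2] = (0,0,0)
entry J[0][2] = -0.8660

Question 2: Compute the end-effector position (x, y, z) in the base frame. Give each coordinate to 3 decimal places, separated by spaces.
after link 1: o_1 = (0.0000, 0.0000, 2.0000)
after link 2: o_2 = (-1.7321, 1.0000, 4.0000)
after link 3: o_3 = (-5.3301, 0.7679, 4.0000)
after link 4: o_4 = (-9.6603, -1.7321, 3.0000)
after link 5: o_5 = (-12.2583, -3.2321, 3.0000)

-12.258 -3.232 3.000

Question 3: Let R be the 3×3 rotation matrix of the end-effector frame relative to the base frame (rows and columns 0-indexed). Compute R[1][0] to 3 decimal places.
End-effector x-axis (col 0 of R) = (-0.8660,-0.5000,0.0000)
R[1][0] = -0.5000

-0.500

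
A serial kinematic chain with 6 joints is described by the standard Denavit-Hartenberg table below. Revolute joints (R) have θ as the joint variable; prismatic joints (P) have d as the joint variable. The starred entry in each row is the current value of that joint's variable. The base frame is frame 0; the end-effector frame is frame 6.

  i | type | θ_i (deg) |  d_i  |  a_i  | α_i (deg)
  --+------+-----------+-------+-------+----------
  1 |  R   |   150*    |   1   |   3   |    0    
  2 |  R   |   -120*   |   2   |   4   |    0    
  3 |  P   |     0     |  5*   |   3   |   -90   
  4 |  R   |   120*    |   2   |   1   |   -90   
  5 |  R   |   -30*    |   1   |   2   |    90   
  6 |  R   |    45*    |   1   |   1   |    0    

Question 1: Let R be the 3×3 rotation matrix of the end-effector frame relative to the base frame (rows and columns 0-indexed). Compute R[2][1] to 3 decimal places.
End-effector y-axis (col 1 of R) = (-0.0884,-0.4593,0.8839)
R[2][1] = 0.8839

0.884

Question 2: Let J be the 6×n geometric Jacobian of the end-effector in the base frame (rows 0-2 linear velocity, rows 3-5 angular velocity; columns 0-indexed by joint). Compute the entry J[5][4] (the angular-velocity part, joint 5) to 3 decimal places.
axis z_4 = (-0.7500,-0.4330,0.5000); lever o_n−o_4 = (-3.1888,0.7219,-0.7438)
cross product → J_v[:, 4] = (-0.0389,-2.1522,-1.9222)
J_ω[:, 4] = z_4
entry J[5][4] = 0.5000

0.500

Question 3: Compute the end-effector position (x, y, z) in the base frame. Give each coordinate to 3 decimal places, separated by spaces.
-1.158 7.204 6.390

after link 1: o_1 = (-2.5981, 1.5000, 1.0000)
after link 2: o_2 = (0.8660, 3.5000, 3.0000)
after link 3: o_3 = (3.4641, 5.0000, 8.0000)
after link 4: o_4 = (2.0311, 6.4821, 7.1340)
after link 5: o_5 = (0.0311, 6.4821, 6.1340)
after link 6: o_6 = (-1.1577, 7.2040, 6.3902)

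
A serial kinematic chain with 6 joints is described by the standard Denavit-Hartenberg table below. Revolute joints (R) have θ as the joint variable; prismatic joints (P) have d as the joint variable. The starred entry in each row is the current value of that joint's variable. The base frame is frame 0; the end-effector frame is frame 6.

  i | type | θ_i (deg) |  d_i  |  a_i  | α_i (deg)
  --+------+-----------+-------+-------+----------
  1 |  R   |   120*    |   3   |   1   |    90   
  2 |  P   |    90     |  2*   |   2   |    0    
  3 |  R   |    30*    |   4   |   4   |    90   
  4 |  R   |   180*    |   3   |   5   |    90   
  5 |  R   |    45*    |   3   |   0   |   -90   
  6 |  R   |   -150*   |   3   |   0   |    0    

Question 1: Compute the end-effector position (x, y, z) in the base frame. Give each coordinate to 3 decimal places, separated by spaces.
after link 1: o_1 = (-0.5000, 0.8660, 3.0000)
after link 2: o_2 = (1.2321, 1.8660, 5.0000)
after link 3: o_3 = (5.6962, 2.1340, 8.4641)
after link 4: o_4 = (3.1471, 6.5490, 5.6340)
after link 5: o_5 = (5.7452, 8.0490, 5.6340)
after link 6: o_6 = (5.3570, 8.7215, 8.5318)

5.357 8.721 8.532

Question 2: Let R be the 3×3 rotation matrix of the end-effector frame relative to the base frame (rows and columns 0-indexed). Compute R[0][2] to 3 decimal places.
-0.129

End-effector z-axis (col 2 of R) = (-0.1294,0.2241,0.9659)
R[0][2] = -0.1294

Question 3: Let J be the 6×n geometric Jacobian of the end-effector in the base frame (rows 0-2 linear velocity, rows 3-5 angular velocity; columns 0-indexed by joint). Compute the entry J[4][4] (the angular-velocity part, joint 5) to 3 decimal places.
0.500

axis z_4 = (0.8660,0.5000,0.0000); lever o_n−o_4 = (2.2098,2.1724,2.8978)
cross product → J_v[:, 4] = (1.4489,-2.5095,0.7765)
J_ω[:, 4] = z_4
entry J[4][4] = 0.5000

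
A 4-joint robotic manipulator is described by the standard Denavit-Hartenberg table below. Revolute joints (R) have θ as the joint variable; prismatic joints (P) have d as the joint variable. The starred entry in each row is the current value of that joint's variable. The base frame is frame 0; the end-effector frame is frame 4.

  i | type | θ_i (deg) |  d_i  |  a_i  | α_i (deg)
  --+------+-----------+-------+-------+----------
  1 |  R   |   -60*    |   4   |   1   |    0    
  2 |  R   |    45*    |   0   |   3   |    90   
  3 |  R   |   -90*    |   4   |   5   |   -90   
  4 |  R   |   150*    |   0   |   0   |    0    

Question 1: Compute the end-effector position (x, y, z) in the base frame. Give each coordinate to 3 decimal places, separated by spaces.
after link 1: o_1 = (0.5000, -0.8660, 4.0000)
after link 2: o_2 = (3.3978, -1.6425, 4.0000)
after link 3: o_3 = (2.3625, -5.5062, -1.0000)
after link 4: o_4 = (2.3625, -5.5062, -1.0000)

2.363 -5.506 -1.000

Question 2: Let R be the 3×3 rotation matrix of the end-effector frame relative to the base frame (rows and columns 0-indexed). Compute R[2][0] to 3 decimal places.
0.866

End-effector x-axis (col 0 of R) = (0.1294,0.4830,0.8660)
R[2][0] = 0.8660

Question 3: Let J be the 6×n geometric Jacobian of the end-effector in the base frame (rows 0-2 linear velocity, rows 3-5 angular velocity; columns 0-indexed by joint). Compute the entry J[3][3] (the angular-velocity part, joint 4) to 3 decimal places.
axis z_3 = (0.9659,-0.2588,0.0000); lever o_n−o_3 = (0.0000,0.0000,0.0000)
cross product → J_v[:, 3] = (-0.0000,0.0000,0.0000)
J_ω[:, 3] = z_3
entry J[3][3] = 0.9659

0.966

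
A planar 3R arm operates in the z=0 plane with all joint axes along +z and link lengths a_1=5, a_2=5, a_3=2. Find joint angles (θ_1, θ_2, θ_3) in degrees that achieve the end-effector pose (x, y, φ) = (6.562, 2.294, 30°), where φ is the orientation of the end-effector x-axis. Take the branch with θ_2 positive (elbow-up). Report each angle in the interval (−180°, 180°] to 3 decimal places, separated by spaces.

wrist centre = target − a_3·(cos φ, sin φ) = (4.8299, 1.2940)
cos θ_2 = (25.0028−5²−5²)/(2·5·5) = -0.4999; θ_2 = 119.9962° (elbow-up)
β = atan2(1.2940,4.8299) = 14.9980°; ψ = atan2(4.3303,2.5003) = 59.9981°
θ_1 = β − ψ = -45.0001°
θ_3 = φ − θ_1 − θ_2 = -44.9961° (wrapped to (-180°,180°])

-45.000 119.996 -44.996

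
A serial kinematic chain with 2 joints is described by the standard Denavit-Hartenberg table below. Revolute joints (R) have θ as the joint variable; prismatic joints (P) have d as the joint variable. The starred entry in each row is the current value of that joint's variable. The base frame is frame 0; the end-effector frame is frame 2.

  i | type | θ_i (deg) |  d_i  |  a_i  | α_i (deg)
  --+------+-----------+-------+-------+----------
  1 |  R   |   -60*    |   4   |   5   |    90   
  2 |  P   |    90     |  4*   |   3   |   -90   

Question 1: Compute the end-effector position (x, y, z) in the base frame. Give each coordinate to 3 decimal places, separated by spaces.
-0.964 -6.330 7.000

after link 1: o_1 = (2.5000, -4.3301, 4.0000)
after link 2: o_2 = (-0.9641, -6.3301, 7.0000)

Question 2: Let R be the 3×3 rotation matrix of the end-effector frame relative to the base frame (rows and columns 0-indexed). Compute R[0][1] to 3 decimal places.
0.866

End-effector y-axis (col 1 of R) = (0.8660,0.5000,-0.0000)
R[0][1] = 0.8660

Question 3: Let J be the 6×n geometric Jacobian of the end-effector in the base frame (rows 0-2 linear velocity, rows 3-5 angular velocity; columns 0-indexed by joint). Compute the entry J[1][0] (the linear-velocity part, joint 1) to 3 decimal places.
-0.964

axis z_0 = ẑ; lever o_n−o_0 = (-0.9641,-6.3301,7.0000)
cross product → J_v[:, 0] = (6.3301,-0.9641,0.0000)
J_ω[:, 0] = z_0
entry J[1][0] = -0.9641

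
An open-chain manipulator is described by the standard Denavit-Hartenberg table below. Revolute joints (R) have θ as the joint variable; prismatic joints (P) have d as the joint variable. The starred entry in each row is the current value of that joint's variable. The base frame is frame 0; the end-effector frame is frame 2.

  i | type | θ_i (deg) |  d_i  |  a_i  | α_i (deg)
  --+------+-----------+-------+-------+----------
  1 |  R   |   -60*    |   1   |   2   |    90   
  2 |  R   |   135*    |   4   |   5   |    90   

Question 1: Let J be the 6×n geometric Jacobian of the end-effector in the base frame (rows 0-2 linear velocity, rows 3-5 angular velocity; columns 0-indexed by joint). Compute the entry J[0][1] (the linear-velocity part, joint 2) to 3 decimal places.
-1.768

axis z_1 = (-0.8660,-0.5000,0.0000); lever o_n−o_1 = (-5.2319,1.0619,3.5355)
cross product → J_v[:, 1] = (-1.7678,3.0619,-3.5355)
J_ω[:, 1] = z_1
entry J[0][1] = -1.7678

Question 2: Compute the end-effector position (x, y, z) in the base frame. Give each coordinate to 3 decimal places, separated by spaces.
after link 1: o_1 = (1.0000, -1.7321, 1.0000)
after link 2: o_2 = (-4.2319, -0.6702, 4.5355)

-4.232 -0.670 4.536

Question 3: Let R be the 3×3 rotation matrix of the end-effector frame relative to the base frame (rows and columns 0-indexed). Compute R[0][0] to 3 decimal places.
-0.354

End-effector x-axis (col 0 of R) = (-0.3536,0.6124,0.7071)
R[0][0] = -0.3536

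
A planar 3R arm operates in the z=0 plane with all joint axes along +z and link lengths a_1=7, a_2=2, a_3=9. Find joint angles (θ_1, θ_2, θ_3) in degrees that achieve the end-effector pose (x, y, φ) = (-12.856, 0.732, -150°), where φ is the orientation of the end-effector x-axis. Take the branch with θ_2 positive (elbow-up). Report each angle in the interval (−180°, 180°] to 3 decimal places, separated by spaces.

wrist centre = target − a_3·(cos φ, sin φ) = (-5.0618, 5.2320)
cos θ_2 = (52.9954−7²−2²)/(2·7·2) = -0.0002; θ_2 = 90.0095° (elbow-up)
β = atan2(5.2320,-5.0618) = 134.0526°; ψ = atan2(2.0000,6.9997) = 15.9461°
θ_1 = β − ψ = 118.1065°
θ_3 = φ − θ_1 − θ_2 = 1.8840° (wrapped to (-180°,180°])

118.106 90.010 1.884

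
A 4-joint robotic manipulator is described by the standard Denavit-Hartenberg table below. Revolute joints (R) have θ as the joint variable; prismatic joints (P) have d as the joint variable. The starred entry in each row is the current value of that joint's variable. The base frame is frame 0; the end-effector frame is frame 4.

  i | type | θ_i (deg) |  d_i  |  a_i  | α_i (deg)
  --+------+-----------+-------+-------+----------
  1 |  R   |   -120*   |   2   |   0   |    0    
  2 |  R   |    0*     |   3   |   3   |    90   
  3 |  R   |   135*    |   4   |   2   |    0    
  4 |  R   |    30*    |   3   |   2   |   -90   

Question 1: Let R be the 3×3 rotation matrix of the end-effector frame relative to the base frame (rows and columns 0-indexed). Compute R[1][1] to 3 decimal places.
-0.500

End-effector y-axis (col 1 of R) = (0.8660,-0.5000,-0.0000)
R[1][1] = -0.5000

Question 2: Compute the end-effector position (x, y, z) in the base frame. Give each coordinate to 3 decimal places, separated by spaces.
after link 1: o_1 = (0.0000, 0.0000, 2.0000)
after link 2: o_2 = (-1.5000, -2.5981, 5.0000)
after link 3: o_3 = (-4.2570, 0.6267, 6.4142)
after link 4: o_4 = (-5.8891, 3.7997, 6.9319)

-5.889 3.800 6.932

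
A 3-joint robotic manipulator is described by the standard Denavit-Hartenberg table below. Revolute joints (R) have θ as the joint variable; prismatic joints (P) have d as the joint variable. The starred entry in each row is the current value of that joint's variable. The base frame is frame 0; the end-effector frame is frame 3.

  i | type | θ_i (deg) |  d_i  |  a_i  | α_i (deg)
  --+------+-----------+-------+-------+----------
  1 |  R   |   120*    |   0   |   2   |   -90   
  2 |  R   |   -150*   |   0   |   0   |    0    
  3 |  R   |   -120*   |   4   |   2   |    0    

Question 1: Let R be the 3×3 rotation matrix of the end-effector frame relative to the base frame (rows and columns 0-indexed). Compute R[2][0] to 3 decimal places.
-1.000

End-effector x-axis (col 0 of R) = (0.0000,-0.0000,-1.0000)
R[2][0] = -1.0000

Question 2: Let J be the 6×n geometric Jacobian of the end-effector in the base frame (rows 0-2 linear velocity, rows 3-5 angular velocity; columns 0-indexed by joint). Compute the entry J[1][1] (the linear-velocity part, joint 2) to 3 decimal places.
axis z_1 = (-0.8660,-0.5000,0.0000); lever o_n−o_1 = (-3.4641,-2.0000,-2.0000)
cross product → J_v[:, 1] = (1.0000,-1.7321,0.0000)
J_ω[:, 1] = z_1
entry J[1][1] = -1.7321

-1.732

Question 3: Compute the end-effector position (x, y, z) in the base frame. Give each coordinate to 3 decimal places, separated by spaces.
after link 1: o_1 = (-1.0000, 1.7321, 0.0000)
after link 2: o_2 = (-1.0000, 1.7321, 0.0000)
after link 3: o_3 = (-4.4641, -0.2679, -2.0000)

-4.464 -0.268 -2.000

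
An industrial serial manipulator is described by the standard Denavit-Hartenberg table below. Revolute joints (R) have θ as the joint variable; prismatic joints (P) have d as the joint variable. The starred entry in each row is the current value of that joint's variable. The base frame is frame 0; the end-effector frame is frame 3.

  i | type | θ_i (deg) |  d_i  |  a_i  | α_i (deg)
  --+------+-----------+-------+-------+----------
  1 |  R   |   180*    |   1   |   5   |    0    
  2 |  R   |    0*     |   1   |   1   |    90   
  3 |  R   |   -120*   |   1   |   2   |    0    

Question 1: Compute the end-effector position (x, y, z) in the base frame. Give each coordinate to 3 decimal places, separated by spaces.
after link 1: o_1 = (-5.0000, 0.0000, 1.0000)
after link 2: o_2 = (-6.0000, 0.0000, 2.0000)
after link 3: o_3 = (-5.0000, 1.0000, 0.2679)

-5.000 1.000 0.268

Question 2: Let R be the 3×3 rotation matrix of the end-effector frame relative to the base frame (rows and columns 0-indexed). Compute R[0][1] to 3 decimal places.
End-effector y-axis (col 1 of R) = (-0.8660,0.0000,-0.5000)
R[0][1] = -0.8660

-0.866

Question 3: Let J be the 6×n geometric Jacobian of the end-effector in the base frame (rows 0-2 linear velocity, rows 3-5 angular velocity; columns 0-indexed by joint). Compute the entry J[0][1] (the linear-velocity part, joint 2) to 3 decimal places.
axis z_1 = (0.0000,0.0000,1.0000); lever o_n−o_1 = (0.0000,1.0000,-0.7321)
cross product → J_v[:, 1] = (-1.0000,0.0000,0.0000)
J_ω[:, 1] = z_1
entry J[0][1] = -1.0000

-1.000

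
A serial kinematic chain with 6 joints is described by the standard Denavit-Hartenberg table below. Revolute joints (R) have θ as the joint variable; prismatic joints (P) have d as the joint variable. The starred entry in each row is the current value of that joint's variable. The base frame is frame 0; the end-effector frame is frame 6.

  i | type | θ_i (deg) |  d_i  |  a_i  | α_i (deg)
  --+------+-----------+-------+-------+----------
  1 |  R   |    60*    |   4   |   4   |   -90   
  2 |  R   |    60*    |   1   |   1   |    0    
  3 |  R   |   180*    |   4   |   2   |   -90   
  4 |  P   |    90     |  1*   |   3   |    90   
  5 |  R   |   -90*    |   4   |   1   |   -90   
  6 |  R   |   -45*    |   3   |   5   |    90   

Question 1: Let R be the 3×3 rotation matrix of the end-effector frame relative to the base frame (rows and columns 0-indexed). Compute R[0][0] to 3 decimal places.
End-effector x-axis (col 0 of R) = (-0.4830,-0.8365,0.2588)
R[0][0] = -0.4830

-0.483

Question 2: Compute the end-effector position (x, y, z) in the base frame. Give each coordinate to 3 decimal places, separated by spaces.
-0.799 -3.384 9.624

after link 1: o_1 = (2.0000, 3.4641, 4.0000)
after link 2: o_2 = (1.3840, 4.3971, 3.1340)
after link 3: o_3 = (-2.5801, 5.5311, 4.8660)
after link 4: o_4 = (0.4510, 4.7811, 5.3660)
after link 5: o_5 = (-0.9821, 2.2990, 8.3301)
after link 6: o_6 = (-0.7988, -3.3835, 9.6242)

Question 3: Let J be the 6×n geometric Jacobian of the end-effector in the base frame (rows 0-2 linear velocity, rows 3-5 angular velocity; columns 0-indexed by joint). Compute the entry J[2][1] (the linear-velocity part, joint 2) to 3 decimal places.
axis z_1 = (-0.8660,0.5000,0.0000); lever o_n−o_1 = (-2.7988,-6.8476,5.6242)
cross product → J_v[:, 1] = (2.8121,4.8707,7.3296)
J_ω[:, 1] = z_1
entry J[2][1] = 7.3296

7.330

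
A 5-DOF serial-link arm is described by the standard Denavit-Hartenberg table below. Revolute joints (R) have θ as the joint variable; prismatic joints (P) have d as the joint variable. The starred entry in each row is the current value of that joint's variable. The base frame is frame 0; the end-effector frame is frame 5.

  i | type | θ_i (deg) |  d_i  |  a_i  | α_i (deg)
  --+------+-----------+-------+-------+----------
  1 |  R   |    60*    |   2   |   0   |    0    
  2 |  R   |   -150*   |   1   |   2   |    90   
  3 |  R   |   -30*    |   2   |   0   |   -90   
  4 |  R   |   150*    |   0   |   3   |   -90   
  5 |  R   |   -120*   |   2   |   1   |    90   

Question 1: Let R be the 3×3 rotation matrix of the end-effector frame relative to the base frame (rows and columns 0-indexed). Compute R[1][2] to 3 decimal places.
-0.400

End-effector z-axis (col 2 of R) = (-0.4330,-0.3995,-0.8080)
R[1][2] = -0.3995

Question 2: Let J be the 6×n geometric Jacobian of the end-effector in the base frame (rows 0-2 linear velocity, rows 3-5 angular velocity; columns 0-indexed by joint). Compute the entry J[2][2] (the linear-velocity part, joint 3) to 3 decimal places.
-2.308

axis z_2 = (-1.0000,0.0000,0.0000); lever o_n−o_2 = (-2.4821,2.3080,2.3325)
cross product → J_v[:, 2] = (0.0000,2.3325,-2.3080)
J_ω[:, 2] = z_2
entry J[2][2] = -2.3080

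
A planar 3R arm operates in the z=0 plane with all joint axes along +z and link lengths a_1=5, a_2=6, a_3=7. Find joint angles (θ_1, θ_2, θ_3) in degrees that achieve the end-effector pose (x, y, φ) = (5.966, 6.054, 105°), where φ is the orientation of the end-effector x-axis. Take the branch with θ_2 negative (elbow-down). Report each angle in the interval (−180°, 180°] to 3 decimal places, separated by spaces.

45.001 -90.006 150.006

wrist centre = target − a_3·(cos φ, sin φ) = (7.7777, -0.7075)
cos θ_2 = (60.9937−5²−6²)/(2·5·6) = -0.0001; θ_2 = -90.0060° (elbow-down)
β = atan2(-0.7075,7.7777) = -5.1975°; ψ = atan2(-6.0000,4.9994) = -50.1980°
θ_1 = β − ψ = 45.0005°
θ_3 = φ − θ_1 − θ_2 = 150.0055° (wrapped to (-180°,180°])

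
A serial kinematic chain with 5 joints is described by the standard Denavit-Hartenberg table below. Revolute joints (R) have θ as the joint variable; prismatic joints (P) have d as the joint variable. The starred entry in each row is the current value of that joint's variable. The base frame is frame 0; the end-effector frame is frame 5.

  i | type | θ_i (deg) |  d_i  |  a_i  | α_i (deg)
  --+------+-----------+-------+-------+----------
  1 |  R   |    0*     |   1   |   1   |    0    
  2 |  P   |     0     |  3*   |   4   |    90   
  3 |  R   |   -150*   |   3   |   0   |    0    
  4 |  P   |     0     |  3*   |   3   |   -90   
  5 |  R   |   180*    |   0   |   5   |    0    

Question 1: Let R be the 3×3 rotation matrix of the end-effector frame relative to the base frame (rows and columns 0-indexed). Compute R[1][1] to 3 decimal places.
-1.000

End-effector y-axis (col 1 of R) = (0.0000,-1.0000,0.0000)
R[1][1] = -1.0000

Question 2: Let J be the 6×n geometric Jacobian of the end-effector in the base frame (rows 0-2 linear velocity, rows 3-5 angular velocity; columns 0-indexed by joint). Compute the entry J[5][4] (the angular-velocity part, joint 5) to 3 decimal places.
axis z_4 = (0.5000,-0.0000,-0.8660); lever o_n−o_4 = (4.3301,0.0000,2.5000)
cross product → J_v[:, 4] = (0.0000,-5.0000,0.0000)
J_ω[:, 4] = z_4
entry J[5][4] = -0.8660

-0.866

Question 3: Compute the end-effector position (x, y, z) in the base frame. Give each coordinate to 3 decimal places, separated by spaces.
6.732 -6.000 5.000

after link 1: o_1 = (1.0000, 0.0000, 1.0000)
after link 2: o_2 = (5.0000, 0.0000, 4.0000)
after link 3: o_3 = (5.0000, -3.0000, 4.0000)
after link 4: o_4 = (2.4019, -6.0000, 2.5000)
after link 5: o_5 = (6.7321, -6.0000, 5.0000)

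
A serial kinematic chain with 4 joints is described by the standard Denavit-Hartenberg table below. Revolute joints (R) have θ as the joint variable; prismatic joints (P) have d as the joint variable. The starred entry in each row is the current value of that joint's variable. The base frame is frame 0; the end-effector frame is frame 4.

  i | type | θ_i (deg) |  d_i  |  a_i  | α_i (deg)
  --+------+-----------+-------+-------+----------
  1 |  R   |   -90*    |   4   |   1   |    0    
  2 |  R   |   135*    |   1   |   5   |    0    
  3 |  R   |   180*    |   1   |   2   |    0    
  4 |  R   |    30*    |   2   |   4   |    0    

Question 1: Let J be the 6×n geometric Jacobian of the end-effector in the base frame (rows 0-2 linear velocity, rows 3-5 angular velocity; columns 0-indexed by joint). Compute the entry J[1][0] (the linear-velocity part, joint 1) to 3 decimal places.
axis z_0 = ẑ; lever o_n−o_0 = (1.0860,-2.7424,8.0000)
cross product → J_v[:, 0] = (2.7424,1.0860,-0.0000)
J_ω[:, 0] = z_0
entry J[1][0] = 1.0860

1.086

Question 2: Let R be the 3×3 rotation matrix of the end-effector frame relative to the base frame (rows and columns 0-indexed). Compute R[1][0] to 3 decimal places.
-0.966

End-effector x-axis (col 0 of R) = (-0.2588,-0.9659,0.0000)
R[1][0] = -0.9659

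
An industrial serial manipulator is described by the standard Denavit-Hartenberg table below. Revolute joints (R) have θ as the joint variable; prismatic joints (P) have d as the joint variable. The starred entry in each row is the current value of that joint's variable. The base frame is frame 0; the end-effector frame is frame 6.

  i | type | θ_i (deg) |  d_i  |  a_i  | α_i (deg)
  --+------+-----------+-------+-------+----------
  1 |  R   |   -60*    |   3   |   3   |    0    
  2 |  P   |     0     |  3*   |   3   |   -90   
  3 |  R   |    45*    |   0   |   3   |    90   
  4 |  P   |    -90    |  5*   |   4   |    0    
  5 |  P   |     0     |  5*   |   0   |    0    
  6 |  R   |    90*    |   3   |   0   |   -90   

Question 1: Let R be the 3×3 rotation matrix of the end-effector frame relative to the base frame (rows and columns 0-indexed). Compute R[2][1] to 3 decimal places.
End-effector y-axis (col 1 of R) = (-0.3536,0.6124,-0.7071)
R[2][1] = -0.7071

-0.707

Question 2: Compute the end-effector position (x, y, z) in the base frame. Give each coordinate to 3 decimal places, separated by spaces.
after link 1: o_1 = (1.5000, -2.5981, 3.0000)
after link 2: o_2 = (3.0000, -5.1962, 6.0000)
after link 3: o_3 = (4.0607, -7.0333, 3.8787)
after link 4: o_4 = (2.3643, -12.0951, 7.4142)
after link 5: o_5 = (4.1321, -15.1570, 10.9497)
after link 6: o_6 = (5.1928, -16.9941, 13.0711)

5.193 -16.994 13.071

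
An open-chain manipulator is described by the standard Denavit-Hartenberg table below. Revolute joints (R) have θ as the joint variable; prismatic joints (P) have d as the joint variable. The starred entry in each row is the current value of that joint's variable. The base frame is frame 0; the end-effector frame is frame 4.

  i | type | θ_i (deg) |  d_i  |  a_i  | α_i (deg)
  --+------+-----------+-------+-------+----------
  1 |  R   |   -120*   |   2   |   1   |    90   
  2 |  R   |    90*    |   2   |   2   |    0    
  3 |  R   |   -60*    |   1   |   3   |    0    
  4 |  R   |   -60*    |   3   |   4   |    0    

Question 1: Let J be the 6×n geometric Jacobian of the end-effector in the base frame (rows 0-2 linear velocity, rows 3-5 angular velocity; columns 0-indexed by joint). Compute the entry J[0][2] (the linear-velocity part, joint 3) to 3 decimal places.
-0.250

axis z_2 = (-0.8660,0.5000,0.0000); lever o_n−o_2 = (-6.4952,-3.2500,-0.5000)
cross product → J_v[:, 2] = (-0.2500,-0.4330,6.0622)
J_ω[:, 2] = z_2
entry J[0][2] = -0.2500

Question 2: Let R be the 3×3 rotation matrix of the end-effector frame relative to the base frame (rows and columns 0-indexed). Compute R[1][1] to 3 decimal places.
End-effector y-axis (col 1 of R) = (-0.2500,-0.4330,0.8660)
R[1][1] = -0.4330

-0.433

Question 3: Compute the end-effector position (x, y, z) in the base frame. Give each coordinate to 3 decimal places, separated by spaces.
-8.727 -3.116 3.500

after link 1: o_1 = (-0.5000, -0.8660, 2.0000)
after link 2: o_2 = (-2.2321, 0.1340, 4.0000)
after link 3: o_3 = (-4.3971, -1.6160, 5.5000)
after link 4: o_4 = (-8.7272, -3.1160, 3.5000)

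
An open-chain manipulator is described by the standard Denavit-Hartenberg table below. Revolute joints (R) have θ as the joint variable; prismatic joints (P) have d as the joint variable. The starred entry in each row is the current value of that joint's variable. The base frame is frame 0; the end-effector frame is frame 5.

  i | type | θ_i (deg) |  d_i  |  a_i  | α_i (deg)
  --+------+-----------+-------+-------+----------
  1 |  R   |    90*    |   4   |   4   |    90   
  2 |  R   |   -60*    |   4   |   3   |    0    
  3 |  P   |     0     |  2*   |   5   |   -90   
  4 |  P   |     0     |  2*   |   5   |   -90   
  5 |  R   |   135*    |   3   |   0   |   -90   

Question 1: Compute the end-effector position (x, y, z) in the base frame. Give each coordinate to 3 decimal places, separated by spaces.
after link 1: o_1 = (0.0000, 4.0000, 4.0000)
after link 2: o_2 = (4.0000, 5.5000, 1.4019)
after link 3: o_3 = (6.0000, 8.0000, -2.9282)
after link 4: o_4 = (6.0000, 12.2321, -6.2583)
after link 5: o_5 = (3.0000, 12.2321, -6.2583)

3.000 12.232 -6.258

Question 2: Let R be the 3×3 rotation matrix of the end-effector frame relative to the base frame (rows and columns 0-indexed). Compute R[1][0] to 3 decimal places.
End-effector x-axis (col 0 of R) = (-0.0000,-0.9659,0.2588)
R[1][0] = -0.9659

-0.966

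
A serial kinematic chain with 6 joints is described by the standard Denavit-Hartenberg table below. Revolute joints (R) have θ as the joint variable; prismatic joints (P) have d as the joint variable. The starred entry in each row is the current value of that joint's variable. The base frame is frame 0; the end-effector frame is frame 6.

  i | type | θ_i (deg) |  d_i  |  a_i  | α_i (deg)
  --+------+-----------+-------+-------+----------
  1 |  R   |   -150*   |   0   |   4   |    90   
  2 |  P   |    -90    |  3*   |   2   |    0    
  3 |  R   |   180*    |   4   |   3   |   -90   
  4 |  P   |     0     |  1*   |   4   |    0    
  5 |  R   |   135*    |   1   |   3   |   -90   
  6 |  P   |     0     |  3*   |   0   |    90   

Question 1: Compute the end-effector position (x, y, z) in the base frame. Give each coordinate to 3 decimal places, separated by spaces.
-5.232 5.062 0.757

after link 1: o_1 = (-3.4641, -2.0000, 0.0000)
after link 2: o_2 = (-4.9641, 0.5981, -2.0000)
after link 3: o_3 = (-6.9641, 4.0622, 1.0000)
after link 4: o_4 = (-6.0981, 4.5622, 5.0000)
after link 5: o_5 = (-4.1714, 3.2251, 2.8787)
after link 6: o_6 = (-5.2321, 5.0622, 0.7574)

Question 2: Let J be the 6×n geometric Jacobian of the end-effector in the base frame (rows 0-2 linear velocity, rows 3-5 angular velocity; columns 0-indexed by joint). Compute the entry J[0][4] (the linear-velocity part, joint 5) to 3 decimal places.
axis z_4 = (0.8660,0.5000,0.0000); lever o_n−o_4 = (0.8660,0.5000,-4.2426)
cross product → J_v[:, 4] = (-2.1213,3.6742,-0.0000)
J_ω[:, 4] = z_4
entry J[0][4] = -2.1213

-2.121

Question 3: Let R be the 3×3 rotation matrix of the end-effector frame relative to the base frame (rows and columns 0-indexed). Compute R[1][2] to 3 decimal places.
End-effector z-axis (col 2 of R) = (0.8660,0.5000,0.0000)
R[1][2] = 0.5000

0.500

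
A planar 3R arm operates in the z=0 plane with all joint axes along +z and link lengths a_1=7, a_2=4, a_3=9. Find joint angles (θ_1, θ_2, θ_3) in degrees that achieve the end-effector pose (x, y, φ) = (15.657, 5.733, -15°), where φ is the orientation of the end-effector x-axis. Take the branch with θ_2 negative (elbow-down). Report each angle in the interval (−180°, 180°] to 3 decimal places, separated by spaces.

60.005 -30.006 -44.999

wrist centre = target − a_3·(cos φ, sin φ) = (6.9637, 8.0624)
cos θ_2 = (113.4945−7²−4²)/(2·7·4) = 0.8660; θ_2 = -30.0060° (elbow-down)
β = atan2(8.0624,6.9637) = 49.1820°; ψ = atan2(-2.0004,10.4639) = -10.8225°
θ_1 = β − ψ = 60.0046°
θ_3 = φ − θ_1 − θ_2 = -44.9986° (wrapped to (-180°,180°])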